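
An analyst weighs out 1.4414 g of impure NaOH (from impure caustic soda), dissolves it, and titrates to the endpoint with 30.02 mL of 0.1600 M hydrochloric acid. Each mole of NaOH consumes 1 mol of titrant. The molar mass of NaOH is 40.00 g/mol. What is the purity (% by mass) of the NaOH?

n(HCl) = 0.1600 x 0.03002 = 0.004803 mol.
n(NaOH) = 0.004803 / 1 = 0.004803 mol.
mass of NaOH = 0.004803 x 40.00 = 0.1921 g.
% purity = 0.1921 / 1.4414 x 100 = 13.3%.

13.3%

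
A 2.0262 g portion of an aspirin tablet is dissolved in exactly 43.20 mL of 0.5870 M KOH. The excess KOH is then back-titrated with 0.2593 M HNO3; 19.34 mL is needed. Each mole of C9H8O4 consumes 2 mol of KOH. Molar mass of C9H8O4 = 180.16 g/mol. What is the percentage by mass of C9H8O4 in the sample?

Total n(KOH) added = 0.5870 x 0.04320 = 0.02536 mol.
n(HNO3) used = 0.2593 x 0.01934 = 0.005015 mol, which equals the excess n(KOH).
So n(KOH) consumed by the sample = 0.02536 - 0.005015 = 0.02034 mol.
n(C9H8O4) = 0.02034 / 2 = 0.01017 mol.
mass C9H8O4 = 0.01017 x 180.16 = 1.833 g, so %C9H8O4 = 1.833/2.0262 x 100 = 90.4%.

90.4%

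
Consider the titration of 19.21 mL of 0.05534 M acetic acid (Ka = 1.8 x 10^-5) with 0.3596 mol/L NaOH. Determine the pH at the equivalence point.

8.71

n(CH3COOH) = 0.05534 x 0.01921 = 0.001063 mol; V(NaOH) at equivalence = 0.001063/0.3596 = 0.002956 L.
At equivalence all the acid is converted to CH3COO-; total volume = 0.01921 + 0.002956 = 0.02217 L, so [CH3COO-] = 0.001063/0.02217 = 0.04796 M.
Kb = Kw/Ka = 1.0e-14 / 1.8 x 10^-5 = 5.56e-10.
[OH^-] = sqrt(Kb x [CH3COO-]) = sqrt(5.56e-10 x 0.04796) = 5.16e-6 M.
pOH = 5.29, so pH = 14.00 - 5.29 = 8.71.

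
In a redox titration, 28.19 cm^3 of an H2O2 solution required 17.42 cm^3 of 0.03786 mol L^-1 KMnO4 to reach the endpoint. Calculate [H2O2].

0.0585 M

n(KMnO4) = 0.03786 x 0.01742 = 0.0006595 mol.
From the balanced equation, 2 mol KMnO4 reacts with 5 mol H2O2, so n(H2O2) = 0.0006595 x 5/2 = 0.001649 mol.
[H2O2] = 0.001649 / 0.02819 L = 0.0585 M.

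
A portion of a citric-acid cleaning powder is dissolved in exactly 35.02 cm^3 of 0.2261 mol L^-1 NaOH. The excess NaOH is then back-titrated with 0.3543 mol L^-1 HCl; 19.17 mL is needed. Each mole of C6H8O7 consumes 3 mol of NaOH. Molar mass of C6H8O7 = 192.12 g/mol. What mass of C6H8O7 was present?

Total n(NaOH) added = 0.2261 x 0.03502 = 0.007918 mol.
n(HCl) used = 0.3543 x 0.01917 = 0.006792 mol, which equals the excess n(NaOH).
So n(NaOH) consumed by the sample = 0.007918 - 0.006792 = 0.001126 mol.
n(C6H8O7) = 0.001126 / 3 = 0.0003754 mol.
mass = 0.0003754 mol x 192.12 g/mol = 0.0721 g.

0.0721 g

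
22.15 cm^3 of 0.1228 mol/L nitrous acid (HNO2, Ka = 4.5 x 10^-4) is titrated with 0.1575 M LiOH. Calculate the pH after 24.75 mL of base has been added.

n(acid) = 0.1228 x 0.02215 = 0.002720 mol; n(LiOH) added = 0.1575 x 0.02475 = 0.003898 mol.
Base is in excess by 0.003898 - 0.002720 = 0.001178 mol in a total volume of 0.04690 L.
[OH^-] = 0.001178/0.04690 = 0.02512 M, so pOH = 1.60 and pH = 14.00 - 1.60 = 12.40.

12.40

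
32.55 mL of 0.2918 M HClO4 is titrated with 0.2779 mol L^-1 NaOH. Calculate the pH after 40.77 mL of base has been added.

12.40

n(acid) = 0.2918 x 0.03255 = 0.009498 mol; n(NaOH) added = 0.2779 x 0.04077 = 0.01133 mol.
Base is in excess by 0.01133 - 0.009498 = 0.001832 mol in a total volume of 0.07332 L.
[OH^-] = 0.001832/0.07332 = 0.02498 M, so pOH = 1.60 and pH = 14.00 - 1.60 = 12.40.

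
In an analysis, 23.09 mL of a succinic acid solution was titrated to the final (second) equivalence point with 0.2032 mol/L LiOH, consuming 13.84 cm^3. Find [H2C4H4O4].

n(LiOH) = 0.2032 x 0.01384 = 0.002812 mol.
At the final (second) equivalence point, 2 mol OH^- react per mol H2C4H4O4, so n(H2C4H4O4) = 0.002812 / 2 = 0.001406 mol.
[H2C4H4O4] = 0.001406 / 0.02309 L = 0.0609 M.

0.0609 M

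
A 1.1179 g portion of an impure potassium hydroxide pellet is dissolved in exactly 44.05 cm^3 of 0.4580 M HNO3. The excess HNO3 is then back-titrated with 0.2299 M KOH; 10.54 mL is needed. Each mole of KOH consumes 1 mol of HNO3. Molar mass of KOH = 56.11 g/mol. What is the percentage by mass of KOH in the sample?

Total n(HNO3) added = 0.4580 x 0.04405 = 0.02017 mol.
n(KOH) used = 0.2299 x 0.01054 = 0.002423 mol, which equals the excess n(HNO3).
So n(HNO3) consumed by the sample = 0.02017 - 0.002423 = 0.01775 mol.
n(KOH) = 0.01775 / 1 = 0.01775 mol.
mass KOH = 0.01775 x 56.11 = 0.9961 g, so %KOH = 0.9961/1.1179 x 100 = 89.1%.

89.1%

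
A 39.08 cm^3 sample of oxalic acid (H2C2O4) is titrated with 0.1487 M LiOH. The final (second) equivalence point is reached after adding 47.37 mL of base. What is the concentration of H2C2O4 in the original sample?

0.0901 M

n(LiOH) = 0.1487 x 0.04737 = 0.007044 mol.
At the final (second) equivalence point, 2 mol OH^- react per mol H2C2O4, so n(H2C2O4) = 0.007044 / 2 = 0.003522 mol.
[H2C2O4] = 0.003522 / 0.03908 L = 0.0901 M.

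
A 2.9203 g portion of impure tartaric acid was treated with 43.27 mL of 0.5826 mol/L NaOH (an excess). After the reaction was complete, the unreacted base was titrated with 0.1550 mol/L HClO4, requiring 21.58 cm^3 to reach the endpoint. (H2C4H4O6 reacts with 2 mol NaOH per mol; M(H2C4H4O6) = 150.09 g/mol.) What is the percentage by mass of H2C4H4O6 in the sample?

56.2%

Total n(NaOH) added = 0.5826 x 0.04327 = 0.02521 mol.
n(HClO4) used = 0.1550 x 0.02158 = 0.003345 mol, which equals the excess n(NaOH).
So n(NaOH) consumed by the sample = 0.02521 - 0.003345 = 0.02186 mol.
n(H2C4H4O6) = 0.02186 / 2 = 0.01093 mol.
mass H2C4H4O6 = 0.01093 x 150.09 = 1.641 g, so %H2C4H4O6 = 1.641/2.9203 x 100 = 56.2%.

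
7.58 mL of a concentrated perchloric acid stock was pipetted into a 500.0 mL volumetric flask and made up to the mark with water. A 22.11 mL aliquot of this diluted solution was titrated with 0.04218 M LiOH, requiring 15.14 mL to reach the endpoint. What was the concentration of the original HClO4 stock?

1.91 M

n(LiOH) = 0.04218 x 0.01514 = 0.0006386 mol.
n(HClO4) in the aliquot = 0.0006386 mol.
[diluted HClO4] = 0.0006386 / 0.02211 = 0.02888 M.
Dilution factor = 500.0/7.580 = 65.96, so [stock] = 0.02888 x 65.96 = 1.91 M.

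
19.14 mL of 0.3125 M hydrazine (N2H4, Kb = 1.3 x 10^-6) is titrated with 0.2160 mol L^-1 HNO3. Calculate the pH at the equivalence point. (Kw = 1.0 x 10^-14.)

4.50

n(N2H4) = 0.3125 x 0.01914 = 0.005981 mol; V(HNO3) at equivalence = 0.005981/0.2160 = 0.02769 L.
At equivalence the base is fully converted to N2H5+; total volume = 0.04683 L, so [N2H5+] = 0.005981/0.04683 = 0.1277 M.
Ka(N2H5+) = Kw/Kb = 1.0e-14 / 1.3 x 10^-6 = 7.69e-9.
[H^+] = sqrt(Ka x [N2H5+]) = sqrt(7.69e-9 x 0.1277) = 3.13e-5 M.
pH = -log(3.13e-5) = 4.50.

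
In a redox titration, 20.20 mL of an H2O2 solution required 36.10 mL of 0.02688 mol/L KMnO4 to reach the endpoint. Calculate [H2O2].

n(KMnO4) = 0.02688 x 0.03610 = 0.0009704 mol.
From the balanced equation, 2 mol KMnO4 reacts with 5 mol H2O2, so n(H2O2) = 0.0009704 x 5/2 = 0.002426 mol.
[H2O2] = 0.002426 / 0.02020 L = 0.120 M.

0.120 M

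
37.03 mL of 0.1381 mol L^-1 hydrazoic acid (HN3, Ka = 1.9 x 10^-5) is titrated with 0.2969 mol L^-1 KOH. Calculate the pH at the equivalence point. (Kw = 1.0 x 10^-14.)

n(HN3) = 0.1381 x 0.03703 = 0.005114 mol; V(KOH) at equivalence = 0.005114/0.2969 = 0.01722 L.
At equivalence all the acid is converted to N3-; total volume = 0.03703 + 0.01722 = 0.05425 L, so [N3-] = 0.005114/0.05425 = 0.09426 M.
Kb = Kw/Ka = 1.0e-14 / 1.9 x 10^-5 = 5.26e-10.
[OH^-] = sqrt(Kb x [N3-]) = sqrt(5.26e-10 x 0.09426) = 7.04e-6 M.
pOH = 5.15, so pH = 14.00 - 5.15 = 8.85.

8.85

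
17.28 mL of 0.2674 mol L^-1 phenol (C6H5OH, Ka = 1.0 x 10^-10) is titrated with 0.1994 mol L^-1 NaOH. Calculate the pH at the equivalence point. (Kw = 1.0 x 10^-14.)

11.53

n(C6H5OH) = 0.2674 x 0.01728 = 0.004621 mol; V(NaOH) at equivalence = 0.004621/0.1994 = 0.02317 L.
At equivalence all the acid is converted to C6H5O-; total volume = 0.01728 + 0.02317 = 0.04045 L, so [C6H5O-] = 0.004621/0.04045 = 0.1142 M.
Kb = Kw/Ka = 1.0e-14 / 1.0 x 10^-10 = 0.000100.
[OH^-] = sqrt(Kb x [C6H5O-]) = sqrt(0.000100 x 0.1142) = 0.00338 M.
pOH = 2.47, so pH = 14.00 - 2.47 = 11.53.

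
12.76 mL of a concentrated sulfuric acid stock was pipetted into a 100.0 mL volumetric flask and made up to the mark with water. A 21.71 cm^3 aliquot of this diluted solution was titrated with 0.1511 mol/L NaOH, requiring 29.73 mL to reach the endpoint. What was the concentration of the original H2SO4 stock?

0.811 M

n(NaOH) = 0.1511 x 0.02973 = 0.004492 mol.
n(H2SO4) in the aliquot = 0.004492 x 1/2 = 0.002246 mol.
[diluted H2SO4] = 0.002246 / 0.02171 = 0.1035 M.
Dilution factor = 100.0/12.76 = 7.837, so [stock] = 0.1035 x 7.837 = 0.811 M.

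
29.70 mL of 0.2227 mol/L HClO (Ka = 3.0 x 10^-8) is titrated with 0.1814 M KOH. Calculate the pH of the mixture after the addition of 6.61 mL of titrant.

6.87

Initial n(HClO) = 0.2227 x 0.02970 = 0.006614 mol.
n(KOH) added = 0.1814 x 0.006610 = 0.001199 mol, converting that many moles of HClO to ClO-.
Remaining n(HClO) = 0.005415 mol; n(ClO-) = 0.001199 mol.
By Henderson-Hasselbalch, pH = pKa + log([A^-]/[HA]) = 7.52 + log(0.001199/0.005415) = 7.52 + (-0.65) = 6.87.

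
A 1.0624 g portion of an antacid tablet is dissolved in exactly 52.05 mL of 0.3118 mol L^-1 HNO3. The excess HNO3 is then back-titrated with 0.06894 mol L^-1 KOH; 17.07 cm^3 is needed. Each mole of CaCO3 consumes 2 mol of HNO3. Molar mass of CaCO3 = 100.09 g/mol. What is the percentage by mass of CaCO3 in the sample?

Total n(HNO3) added = 0.3118 x 0.05205 = 0.01623 mol.
n(KOH) used = 0.06894 x 0.01707 = 0.001177 mol, which equals the excess n(HNO3).
So n(HNO3) consumed by the sample = 0.01623 - 0.001177 = 0.01505 mol.
n(CaCO3) = 0.01505 / 2 = 0.007526 mol.
mass CaCO3 = 0.007526 x 100.09 = 0.7533 g, so %CaCO3 = 0.7533/1.0624 x 100 = 70.9%.

70.9%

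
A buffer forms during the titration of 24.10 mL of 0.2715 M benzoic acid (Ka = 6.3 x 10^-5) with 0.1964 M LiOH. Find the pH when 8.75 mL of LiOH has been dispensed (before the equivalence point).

Initial n(C6H5COOH) = 0.2715 x 0.02410 = 0.006543 mol.
n(LiOH) added = 0.1964 x 0.008750 = 0.001718 mol, converting that many moles of C6H5COOH to C6H5COO-.
Remaining n(C6H5COOH) = 0.004825 mol; n(C6H5COO-) = 0.001718 mol.
By Henderson-Hasselbalch, pH = pKa + log([A^-]/[HA]) = 4.20 + log(0.001718/0.004825) = 4.20 + (-0.45) = 3.75.

3.75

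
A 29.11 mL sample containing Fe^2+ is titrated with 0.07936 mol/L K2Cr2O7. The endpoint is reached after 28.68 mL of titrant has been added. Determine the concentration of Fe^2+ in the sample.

0.469 M

n(K2Cr2O7) = 0.07936 x 0.02868 = 0.002276 mol.
From the balanced equation, 1 mol K2Cr2O7 reacts with 6 mol Fe^2+, so n(Fe^2+) = 0.002276 x 6/1 = 0.01366 mol.
[Fe^2+] = 0.01366 / 0.02911 L = 0.469 M.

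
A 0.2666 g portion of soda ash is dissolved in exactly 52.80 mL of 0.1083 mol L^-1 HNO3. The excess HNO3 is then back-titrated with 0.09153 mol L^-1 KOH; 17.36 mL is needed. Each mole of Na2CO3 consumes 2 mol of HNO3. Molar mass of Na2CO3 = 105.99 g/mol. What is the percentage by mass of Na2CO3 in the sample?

82.1%

Total n(HNO3) added = 0.1083 x 0.05280 = 0.005718 mol.
n(KOH) used = 0.09153 x 0.01736 = 0.001589 mol, which equals the excess n(HNO3).
So n(HNO3) consumed by the sample = 0.005718 - 0.001589 = 0.004129 mol.
n(Na2CO3) = 0.004129 / 2 = 0.002065 mol.
mass Na2CO3 = 0.002065 x 105.99 = 0.2188 g, so %Na2CO3 = 0.2188/0.2666 x 100 = 82.1%.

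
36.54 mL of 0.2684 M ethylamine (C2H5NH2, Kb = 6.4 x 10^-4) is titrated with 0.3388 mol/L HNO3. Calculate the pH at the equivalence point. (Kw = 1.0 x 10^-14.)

5.82

n(C2H5NH2) = 0.2684 x 0.03654 = 0.009807 mol; V(HNO3) at equivalence = 0.009807/0.3388 = 0.02895 L.
At equivalence the base is fully converted to C2H5NH3+; total volume = 0.06549 L, so [C2H5NH3+] = 0.009807/0.06549 = 0.1498 M.
Ka(C2H5NH3+) = Kw/Kb = 1.0e-14 / 6.4 x 10^-4 = 1.56e-11.
[H^+] = sqrt(Ka x [C2H5NH3+]) = sqrt(1.56e-11 x 0.1498) = 1.53e-6 M.
pH = -log(1.53e-6) = 5.82.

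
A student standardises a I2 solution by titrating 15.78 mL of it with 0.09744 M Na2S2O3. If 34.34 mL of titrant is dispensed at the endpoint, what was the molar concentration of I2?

n(Na2S2O3) = 0.09744 x 0.03434 = 0.003346 mol.
From the balanced equation, 2 mol Na2S2O3 reacts with 1 mol I2, so n(I2) = 0.003346 x 1/2 = 0.001673 mol.
[I2] = 0.001673 / 0.01578 L = 0.106 M.

0.106 M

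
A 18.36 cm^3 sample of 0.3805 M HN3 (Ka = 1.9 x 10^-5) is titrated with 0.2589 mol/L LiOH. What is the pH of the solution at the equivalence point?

8.95

n(HN3) = 0.3805 x 0.01836 = 0.006986 mol; V(LiOH) at equivalence = 0.006986/0.2589 = 0.02698 L.
At equivalence all the acid is converted to N3-; total volume = 0.01836 + 0.02698 = 0.04534 L, so [N3-] = 0.006986/0.04534 = 0.1541 M.
Kb = Kw/Ka = 1.0e-14 / 1.9 x 10^-5 = 5.26e-10.
[OH^-] = sqrt(Kb x [N3-]) = sqrt(5.26e-10 x 0.1541) = 9.00e-6 M.
pOH = 5.05, so pH = 14.00 - 5.05 = 8.95.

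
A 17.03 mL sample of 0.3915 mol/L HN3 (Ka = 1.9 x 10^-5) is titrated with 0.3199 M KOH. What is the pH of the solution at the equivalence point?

8.98

n(HN3) = 0.3915 x 0.01703 = 0.006667 mol; V(KOH) at equivalence = 0.006667/0.3199 = 0.02084 L.
At equivalence all the acid is converted to N3-; total volume = 0.01703 + 0.02084 = 0.03787 L, so [N3-] = 0.006667/0.03787 = 0.1760 M.
Kb = Kw/Ka = 1.0e-14 / 1.9 x 10^-5 = 5.26e-10.
[OH^-] = sqrt(Kb x [N3-]) = sqrt(5.26e-10 x 0.1760) = 9.63e-6 M.
pOH = 5.02, so pH = 14.00 - 5.02 = 8.98.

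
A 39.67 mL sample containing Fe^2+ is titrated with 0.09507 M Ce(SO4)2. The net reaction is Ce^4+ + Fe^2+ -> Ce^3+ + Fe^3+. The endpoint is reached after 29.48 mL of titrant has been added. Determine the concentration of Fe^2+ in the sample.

0.0706 M

n(Ce(SO4)2) = 0.09507 x 0.02948 = 0.002803 mol.
From the balanced equation, 1 mol Ce(SO4)2 reacts with 1 mol Fe^2+, so n(Fe^2+) = 0.002803 x 1/1 = 0.002803 mol.
[Fe^2+] = 0.002803 / 0.03967 L = 0.0706 M.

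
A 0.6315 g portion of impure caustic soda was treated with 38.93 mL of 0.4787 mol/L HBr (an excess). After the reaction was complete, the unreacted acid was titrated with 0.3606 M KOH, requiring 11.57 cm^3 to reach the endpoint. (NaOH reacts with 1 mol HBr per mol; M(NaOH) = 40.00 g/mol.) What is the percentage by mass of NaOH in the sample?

Total n(HBr) added = 0.4787 x 0.03893 = 0.01864 mol.
n(KOH) used = 0.3606 x 0.01157 = 0.004172 mol, which equals the excess n(HBr).
So n(HBr) consumed by the sample = 0.01864 - 0.004172 = 0.01446 mol.
n(NaOH) = 0.01446 / 1 = 0.01446 mol.
mass NaOH = 0.01446 x 40.00 = 0.5785 g, so %NaOH = 0.5785/0.6315 x 100 = 91.6%.

91.6%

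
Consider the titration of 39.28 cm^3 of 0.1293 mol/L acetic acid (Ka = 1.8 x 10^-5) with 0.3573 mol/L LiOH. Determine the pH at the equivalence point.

8.86

n(CH3COOH) = 0.1293 x 0.03928 = 0.005079 mol; V(LiOH) at equivalence = 0.005079/0.3573 = 0.01421 L.
At equivalence all the acid is converted to CH3COO-; total volume = 0.03928 + 0.01421 = 0.05349 L, so [CH3COO-] = 0.005079/0.05349 = 0.09494 M.
Kb = Kw/Ka = 1.0e-14 / 1.8 x 10^-5 = 5.56e-10.
[OH^-] = sqrt(Kb x [CH3COO-]) = sqrt(5.56e-10 x 0.09494) = 7.26e-6 M.
pOH = 5.14, so pH = 14.00 - 5.14 = 8.86.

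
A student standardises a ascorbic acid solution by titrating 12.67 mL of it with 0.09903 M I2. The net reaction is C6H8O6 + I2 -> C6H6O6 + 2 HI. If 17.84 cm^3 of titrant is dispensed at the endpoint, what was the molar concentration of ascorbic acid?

n(I2) = 0.09903 x 0.01784 = 0.001767 mol.
From the balanced equation, 1 mol I2 reacts with 1 mol ascorbic acid, so n(ascorbic acid) = 0.001767 x 1/1 = 0.001767 mol.
[ascorbic acid] = 0.001767 / 0.01267 L = 0.139 M.

0.139 M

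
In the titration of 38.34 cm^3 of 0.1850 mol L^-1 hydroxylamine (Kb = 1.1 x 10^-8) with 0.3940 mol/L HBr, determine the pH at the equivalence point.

n(NH2OH) = 0.1850 x 0.03834 = 0.007093 mol; V(HBr) at equivalence = 0.007093/0.3940 = 0.01800 L.
At equivalence the base is fully converted to NH3OH+; total volume = 0.05634 L, so [NH3OH+] = 0.007093/0.05634 = 0.1259 M.
Ka(NH3OH+) = Kw/Kb = 1.0e-14 / 1.1 x 10^-8 = 9.09e-7.
[H^+] = sqrt(Ka x [NH3OH+]) = sqrt(9.09e-7 x 0.1259) = 0.000338 M.
pH = -log(0.000338) = 3.47.

3.47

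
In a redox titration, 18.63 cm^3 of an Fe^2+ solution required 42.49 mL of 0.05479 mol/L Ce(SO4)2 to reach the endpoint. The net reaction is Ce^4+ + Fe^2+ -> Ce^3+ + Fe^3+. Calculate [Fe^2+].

n(Ce(SO4)2) = 0.05479 x 0.04249 = 0.002328 mol.
From the balanced equation, 1 mol Ce(SO4)2 reacts with 1 mol Fe^2+, so n(Fe^2+) = 0.002328 x 1/1 = 0.002328 mol.
[Fe^2+] = 0.002328 / 0.01863 L = 0.125 M.

0.125 M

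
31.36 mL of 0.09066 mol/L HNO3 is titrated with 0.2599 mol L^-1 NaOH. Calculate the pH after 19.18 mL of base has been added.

n(acid) = 0.09066 x 0.03136 = 0.002843 mol; n(NaOH) added = 0.2599 x 0.01918 = 0.004985 mol.
Base is in excess by 0.004985 - 0.002843 = 0.002142 mol in a total volume of 0.05054 L.
[OH^-] = 0.002142/0.05054 = 0.04238 M, so pOH = 1.37 and pH = 14.00 - 1.37 = 12.63.

12.63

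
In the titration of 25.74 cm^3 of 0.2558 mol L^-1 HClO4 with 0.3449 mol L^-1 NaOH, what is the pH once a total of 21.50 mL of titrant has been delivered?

12.25

n(acid) = 0.2558 x 0.02574 = 0.006584 mol; n(NaOH) added = 0.3449 x 0.02150 = 0.007415 mol.
Base is in excess by 0.007415 - 0.006584 = 0.0008311 mol in a total volume of 0.04724 L.
[OH^-] = 0.0008311/0.04724 = 0.01759 M, so pOH = 1.75 and pH = 14.00 - 1.75 = 12.25.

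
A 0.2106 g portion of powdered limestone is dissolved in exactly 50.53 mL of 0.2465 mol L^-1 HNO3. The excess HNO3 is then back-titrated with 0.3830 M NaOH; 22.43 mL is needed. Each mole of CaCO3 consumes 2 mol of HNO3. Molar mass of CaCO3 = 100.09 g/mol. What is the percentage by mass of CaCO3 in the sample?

91.8%

Total n(HNO3) added = 0.2465 x 0.05053 = 0.01246 mol.
n(NaOH) used = 0.3830 x 0.02243 = 0.008591 mol, which equals the excess n(HNO3).
So n(HNO3) consumed by the sample = 0.01246 - 0.008591 = 0.003865 mol.
n(CaCO3) = 0.003865 / 2 = 0.001932 mol.
mass CaCO3 = 0.001932 x 100.09 = 0.1934 g, so %CaCO3 = 0.1934/0.2106 x 100 = 91.8%.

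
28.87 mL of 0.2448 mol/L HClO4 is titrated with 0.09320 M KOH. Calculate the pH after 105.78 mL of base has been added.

n(acid) = 0.2448 x 0.02887 = 0.007067 mol; n(KOH) added = 0.09320 x 0.1058 = 0.009859 mol.
Base is in excess by 0.009859 - 0.007067 = 0.002791 mol in a total volume of 0.1346 L.
[OH^-] = 0.002791/0.1346 = 0.02073 M, so pOH = 1.68 and pH = 14.00 - 1.68 = 12.32.

12.32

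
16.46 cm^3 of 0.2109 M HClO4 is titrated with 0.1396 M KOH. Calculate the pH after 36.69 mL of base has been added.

n(acid) = 0.2109 x 0.01646 = 0.003471 mol; n(KOH) added = 0.1396 x 0.03669 = 0.005122 mol.
Base is in excess by 0.005122 - 0.003471 = 0.001651 mol in a total volume of 0.05315 L.
[OH^-] = 0.001651/0.05315 = 0.03105 M, so pOH = 1.51 and pH = 14.00 - 1.51 = 12.49.

12.49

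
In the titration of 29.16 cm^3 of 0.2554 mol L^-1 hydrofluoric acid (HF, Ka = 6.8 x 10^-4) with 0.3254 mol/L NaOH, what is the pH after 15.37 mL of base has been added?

Initial n(HF) = 0.2554 x 0.02916 = 0.007447 mol.
n(NaOH) added = 0.3254 x 0.01537 = 0.005001 mol, converting that many moles of HF to F-.
Remaining n(HF) = 0.002446 mol; n(F-) = 0.005001 mol.
By Henderson-Hasselbalch, pH = pKa + log([A^-]/[HA]) = 3.17 + log(0.005001/0.002446) = 3.17 + (+0.31) = 3.48.

3.48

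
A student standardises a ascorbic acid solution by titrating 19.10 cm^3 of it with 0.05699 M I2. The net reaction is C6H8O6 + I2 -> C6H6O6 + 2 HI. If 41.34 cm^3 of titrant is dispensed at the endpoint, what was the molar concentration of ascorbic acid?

0.123 M

n(I2) = 0.05699 x 0.04134 = 0.002356 mol.
From the balanced equation, 1 mol I2 reacts with 1 mol ascorbic acid, so n(ascorbic acid) = 0.002356 x 1/1 = 0.002356 mol.
[ascorbic acid] = 0.002356 / 0.01910 L = 0.123 M.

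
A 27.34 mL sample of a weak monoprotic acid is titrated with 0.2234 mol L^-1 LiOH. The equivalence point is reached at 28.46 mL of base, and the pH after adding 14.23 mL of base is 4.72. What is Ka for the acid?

14.23 mL is half of the equivalence volume, so this is the half-equivalence point where [HA] = [A^-].
At half-equivalence pH = pKa, so pKa = 4.72.
Ka = 10^(-4.72) = 1.9 x 10^-5.

1.9 x 10^-5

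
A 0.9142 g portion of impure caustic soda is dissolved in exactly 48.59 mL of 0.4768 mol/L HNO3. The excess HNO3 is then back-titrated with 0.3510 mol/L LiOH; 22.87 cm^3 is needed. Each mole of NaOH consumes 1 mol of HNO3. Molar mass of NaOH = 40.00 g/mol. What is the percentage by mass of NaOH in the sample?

Total n(HNO3) added = 0.4768 x 0.04859 = 0.02317 mol.
n(LiOH) used = 0.3510 x 0.02287 = 0.008027 mol, which equals the excess n(HNO3).
So n(HNO3) consumed by the sample = 0.02317 - 0.008027 = 0.01514 mol.
n(NaOH) = 0.01514 / 1 = 0.01514 mol.
mass NaOH = 0.01514 x 40.00 = 0.6056 g, so %NaOH = 0.6056/0.9142 x 100 = 66.2%.

66.2%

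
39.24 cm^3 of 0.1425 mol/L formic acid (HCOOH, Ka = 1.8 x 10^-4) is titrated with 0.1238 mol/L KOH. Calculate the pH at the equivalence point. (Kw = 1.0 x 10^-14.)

8.28

n(HCOOH) = 0.1425 x 0.03924 = 0.005592 mol; V(KOH) at equivalence = 0.005592/0.1238 = 0.04517 L.
At equivalence all the acid is converted to HCOO-; total volume = 0.03924 + 0.04517 = 0.08441 L, so [HCOO-] = 0.005592/0.08441 = 0.06625 M.
Kb = Kw/Ka = 1.0e-14 / 1.8 x 10^-4 = 5.56e-11.
[OH^-] = sqrt(Kb x [HCOO-]) = sqrt(5.56e-11 x 0.06625) = 1.92e-6 M.
pOH = 5.72, so pH = 14.00 - 5.72 = 8.28.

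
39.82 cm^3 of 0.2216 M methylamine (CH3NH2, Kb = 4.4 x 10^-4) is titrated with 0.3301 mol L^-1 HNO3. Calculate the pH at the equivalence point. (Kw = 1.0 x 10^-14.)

5.76

n(CH3NH2) = 0.2216 x 0.03982 = 0.008824 mol; V(HNO3) at equivalence = 0.008824/0.3301 = 0.02673 L.
At equivalence the base is fully converted to CH3NH3+; total volume = 0.06655 L, so [CH3NH3+] = 0.008824/0.06655 = 0.1326 M.
Ka(CH3NH3+) = Kw/Kb = 1.0e-14 / 4.4 x 10^-4 = 2.27e-11.
[H^+] = sqrt(Ka x [CH3NH3+]) = sqrt(2.27e-11 x 0.1326) = 1.74e-6 M.
pH = -log(1.74e-6) = 5.76.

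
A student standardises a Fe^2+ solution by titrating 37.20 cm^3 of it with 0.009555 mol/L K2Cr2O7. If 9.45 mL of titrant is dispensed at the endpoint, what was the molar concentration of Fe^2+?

0.0146 M

n(K2Cr2O7) = 0.009555 x 0.009450 = 9.029e-5 mol.
From the balanced equation, 1 mol K2Cr2O7 reacts with 6 mol Fe^2+, so n(Fe^2+) = 9.029e-5 x 6/1 = 0.0005418 mol.
[Fe^2+] = 0.0005418 / 0.03720 L = 0.0146 M.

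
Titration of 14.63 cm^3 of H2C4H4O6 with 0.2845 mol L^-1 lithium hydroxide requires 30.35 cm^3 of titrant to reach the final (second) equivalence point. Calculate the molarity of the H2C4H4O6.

n(LiOH) = 0.2845 x 0.03035 = 0.008635 mol.
At the final (second) equivalence point, 2 mol OH^- react per mol H2C4H4O6, so n(H2C4H4O6) = 0.008635 / 2 = 0.004317 mol.
[H2C4H4O6] = 0.004317 / 0.01463 L = 0.295 M.

0.295 M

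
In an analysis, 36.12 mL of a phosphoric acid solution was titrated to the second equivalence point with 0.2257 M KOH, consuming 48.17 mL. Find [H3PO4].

0.150 M

n(KOH) = 0.2257 x 0.04817 = 0.01087 mol.
At the second equivalence point, 2 mol OH^- react per mol H3PO4, so n(H3PO4) = 0.01087 / 2 = 0.005436 mol.
[H3PO4] = 0.005436 / 0.03612 L = 0.150 M.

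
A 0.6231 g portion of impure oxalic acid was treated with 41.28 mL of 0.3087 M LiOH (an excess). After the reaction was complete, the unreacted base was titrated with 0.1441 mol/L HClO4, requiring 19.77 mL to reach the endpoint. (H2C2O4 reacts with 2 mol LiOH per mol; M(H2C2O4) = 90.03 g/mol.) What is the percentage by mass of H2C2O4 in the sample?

Total n(LiOH) added = 0.3087 x 0.04128 = 0.01274 mol.
n(HClO4) used = 0.1441 x 0.01977 = 0.002849 mol, which equals the excess n(LiOH).
So n(LiOH) consumed by the sample = 0.01274 - 0.002849 = 0.009894 mol.
n(H2C2O4) = 0.009894 / 2 = 0.004947 mol.
mass H2C2O4 = 0.004947 x 90.03 = 0.4454 g, so %H2C2O4 = 0.4454/0.6231 x 100 = 71.5%.

71.5%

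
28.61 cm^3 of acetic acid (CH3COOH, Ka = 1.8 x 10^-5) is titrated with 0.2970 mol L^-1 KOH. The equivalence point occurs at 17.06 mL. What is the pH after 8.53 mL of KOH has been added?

8.53 mL is exactly half the equivalence volume (17.06/2), i.e. the half-equivalence point.
There, n(HA) = n(A^-), so pH = pKa = -log(1.8 x 10^-5) = 4.74.

4.74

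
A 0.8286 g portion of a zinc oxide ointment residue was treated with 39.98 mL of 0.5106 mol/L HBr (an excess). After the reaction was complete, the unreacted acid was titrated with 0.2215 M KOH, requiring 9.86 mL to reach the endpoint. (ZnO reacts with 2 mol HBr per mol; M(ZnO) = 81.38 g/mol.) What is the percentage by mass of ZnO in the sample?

Total n(HBr) added = 0.5106 x 0.03998 = 0.02041 mol.
n(KOH) used = 0.2215 x 0.009860 = 0.002184 mol, which equals the excess n(HBr).
So n(HBr) consumed by the sample = 0.02041 - 0.002184 = 0.01823 mol.
n(ZnO) = 0.01823 / 2 = 0.009115 mol.
mass ZnO = 0.009115 x 81.38 = 0.7418 g, so %ZnO = 0.7418/0.8286 x 100 = 89.5%.

89.5%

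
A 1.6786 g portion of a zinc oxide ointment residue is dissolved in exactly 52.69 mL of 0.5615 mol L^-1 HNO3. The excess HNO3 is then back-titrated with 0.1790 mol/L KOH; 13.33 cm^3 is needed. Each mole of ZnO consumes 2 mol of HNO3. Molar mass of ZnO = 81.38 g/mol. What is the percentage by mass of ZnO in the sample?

Total n(HNO3) added = 0.5615 x 0.05269 = 0.02959 mol.
n(KOH) used = 0.1790 x 0.01333 = 0.002386 mol, which equals the excess n(HNO3).
So n(HNO3) consumed by the sample = 0.02959 - 0.002386 = 0.02720 mol.
n(ZnO) = 0.02720 / 2 = 0.01360 mol.
mass ZnO = 0.01360 x 81.38 = 1.107 g, so %ZnO = 1.107/1.6786 x 100 = 65.9%.

65.9%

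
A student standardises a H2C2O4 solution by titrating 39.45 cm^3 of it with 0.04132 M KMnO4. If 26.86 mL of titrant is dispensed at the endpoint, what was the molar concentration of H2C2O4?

n(KMnO4) = 0.04132 x 0.02686 = 0.001110 mol.
From the balanced equation, 2 mol KMnO4 reacts with 5 mol H2C2O4, so n(H2C2O4) = 0.001110 x 5/2 = 0.002775 mol.
[H2C2O4] = 0.002775 / 0.03945 L = 0.0703 M.

0.0703 M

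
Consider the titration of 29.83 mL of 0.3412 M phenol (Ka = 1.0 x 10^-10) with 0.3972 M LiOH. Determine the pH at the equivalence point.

11.63

n(C6H5OH) = 0.3412 x 0.02983 = 0.01018 mol; V(LiOH) at equivalence = 0.01018/0.3972 = 0.02562 L.
At equivalence all the acid is converted to C6H5O-; total volume = 0.02983 + 0.02562 = 0.05545 L, so [C6H5O-] = 0.01018/0.05545 = 0.1835 M.
Kb = Kw/Ka = 1.0e-14 / 1.0 x 10^-10 = 0.000100.
[OH^-] = sqrt(Kb x [C6H5O-]) = sqrt(0.000100 x 0.1835) = 0.00428 M.
pOH = 2.37, so pH = 14.00 - 2.37 = 11.63.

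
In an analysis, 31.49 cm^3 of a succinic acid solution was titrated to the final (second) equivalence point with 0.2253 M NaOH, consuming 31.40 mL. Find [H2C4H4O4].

0.112 M

n(NaOH) = 0.2253 x 0.03140 = 0.007074 mol.
At the final (second) equivalence point, 2 mol OH^- react per mol H2C4H4O4, so n(H2C4H4O4) = 0.007074 / 2 = 0.003537 mol.
[H2C4H4O4] = 0.003537 / 0.03149 L = 0.112 M.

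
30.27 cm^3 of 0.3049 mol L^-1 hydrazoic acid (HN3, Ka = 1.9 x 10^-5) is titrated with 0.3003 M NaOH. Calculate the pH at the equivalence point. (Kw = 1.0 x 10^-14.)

n(HN3) = 0.3049 x 0.03027 = 0.009229 mol; V(NaOH) at equivalence = 0.009229/0.3003 = 0.03073 L.
At equivalence all the acid is converted to N3-; total volume = 0.03027 + 0.03073 = 0.06100 L, so [N3-] = 0.009229/0.06100 = 0.1513 M.
Kb = Kw/Ka = 1.0e-14 / 1.9 x 10^-5 = 5.26e-10.
[OH^-] = sqrt(Kb x [N3-]) = sqrt(5.26e-10 x 0.1513) = 8.92e-6 M.
pOH = 5.05, so pH = 14.00 - 5.05 = 8.95.

8.95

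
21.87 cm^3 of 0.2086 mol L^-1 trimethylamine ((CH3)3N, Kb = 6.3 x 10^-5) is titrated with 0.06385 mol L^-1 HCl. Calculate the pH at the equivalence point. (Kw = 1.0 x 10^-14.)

5.56

n((CH3)3N) = 0.2086 x 0.02187 = 0.004562 mol; V(HCl) at equivalence = 0.004562/0.06385 = 0.07145 L.
At equivalence the base is fully converted to (CH3)3NH+; total volume = 0.09332 L, so [(CH3)3NH+] = 0.004562/0.09332 = 0.04889 M.
Ka((CH3)3NH+) = Kw/Kb = 1.0e-14 / 6.3 x 10^-5 = 1.59e-10.
[H^+] = sqrt(Ka x [(CH3)3NH+]) = sqrt(1.59e-10 x 0.04889) = 2.79e-6 M.
pH = -log(2.79e-6) = 5.56.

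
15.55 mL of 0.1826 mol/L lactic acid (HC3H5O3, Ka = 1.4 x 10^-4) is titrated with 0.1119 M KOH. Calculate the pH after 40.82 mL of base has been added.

12.49

n(acid) = 0.1826 x 0.01555 = 0.002839 mol; n(KOH) added = 0.1119 x 0.04082 = 0.004568 mol.
Base is in excess by 0.004568 - 0.002839 = 0.001728 mol in a total volume of 0.05637 L.
[OH^-] = 0.001728/0.05637 = 0.03066 M, so pOH = 1.51 and pH = 14.00 - 1.51 = 12.49.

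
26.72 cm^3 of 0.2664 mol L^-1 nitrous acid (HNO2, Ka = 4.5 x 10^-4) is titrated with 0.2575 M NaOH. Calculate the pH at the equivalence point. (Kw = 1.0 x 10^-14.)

n(HNO2) = 0.2664 x 0.02672 = 0.007118 mol; V(NaOH) at equivalence = 0.007118/0.2575 = 0.02764 L.
At equivalence all the acid is converted to NO2-; total volume = 0.02672 + 0.02764 = 0.05436 L, so [NO2-] = 0.007118/0.05436 = 0.1309 M.
Kb = Kw/Ka = 1.0e-14 / 4.5 x 10^-4 = 2.22e-11.
[OH^-] = sqrt(Kb x [NO2-]) = sqrt(2.22e-11 x 0.1309) = 1.71e-6 M.
pOH = 5.77, so pH = 14.00 - 5.77 = 8.23.

8.23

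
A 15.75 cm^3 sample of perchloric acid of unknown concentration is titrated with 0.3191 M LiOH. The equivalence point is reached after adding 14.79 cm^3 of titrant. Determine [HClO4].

0.300 M

n(LiOH) delivered = 0.3191 x 0.01479 = 0.004719 mol.
For a 1:1 reaction, n(HClO4) = 0.004719 mol.
[HClO4] = 0.004719 mol / 0.01575 L = 0.300 M.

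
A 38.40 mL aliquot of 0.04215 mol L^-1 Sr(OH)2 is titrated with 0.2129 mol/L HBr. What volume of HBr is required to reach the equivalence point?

15.2 mL

n(Sr(OH)2) = 0.04215 mol/L x 0.03840 L = 0.001619 mol.
The neutralisation is 1 Sr(OH)2 : 2 HBr, so n(HBr) = 0.001619 x 2/1 = 0.003237 mol.
V(HBr) = 0.003237 / 0.2129 = 0.01520 L = 15.2 mL.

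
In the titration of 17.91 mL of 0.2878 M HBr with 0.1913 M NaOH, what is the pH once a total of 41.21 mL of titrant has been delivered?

12.66

n(acid) = 0.2878 x 0.01791 = 0.005154 mol; n(NaOH) added = 0.1913 x 0.04121 = 0.007883 mol.
Base is in excess by 0.007883 - 0.005154 = 0.002729 mol in a total volume of 0.05912 L.
[OH^-] = 0.002729/0.05912 = 0.04616 M, so pOH = 1.34 and pH = 14.00 - 1.34 = 12.66.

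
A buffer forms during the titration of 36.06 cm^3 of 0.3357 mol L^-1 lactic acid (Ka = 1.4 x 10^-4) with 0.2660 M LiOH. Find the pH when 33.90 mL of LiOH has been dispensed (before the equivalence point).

4.32

Initial n(HC3H5O3) = 0.3357 x 0.03606 = 0.01211 mol.
n(LiOH) added = 0.2660 x 0.03390 = 0.009017 mol, converting that many moles of HC3H5O3 to C3H5O3-.
Remaining n(HC3H5O3) = 0.003088 mol; n(C3H5O3-) = 0.009017 mol.
By Henderson-Hasselbalch, pH = pKa + log([A^-]/[HA]) = 3.85 + log(0.009017/0.003088) = 3.85 + (+0.47) = 4.32.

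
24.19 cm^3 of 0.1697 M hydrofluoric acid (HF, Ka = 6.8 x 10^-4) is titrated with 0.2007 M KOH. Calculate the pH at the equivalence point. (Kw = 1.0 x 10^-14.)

8.07

n(HF) = 0.1697 x 0.02419 = 0.004105 mol; V(KOH) at equivalence = 0.004105/0.2007 = 0.02045 L.
At equivalence all the acid is converted to F-; total volume = 0.02419 + 0.02045 = 0.04464 L, so [F-] = 0.004105/0.04464 = 0.09195 M.
Kb = Kw/Ka = 1.0e-14 / 6.8 x 10^-4 = 1.47e-11.
[OH^-] = sqrt(Kb x [F-]) = sqrt(1.47e-11 x 0.09195) = 1.16e-6 M.
pOH = 5.93, so pH = 14.00 - 5.93 = 8.07.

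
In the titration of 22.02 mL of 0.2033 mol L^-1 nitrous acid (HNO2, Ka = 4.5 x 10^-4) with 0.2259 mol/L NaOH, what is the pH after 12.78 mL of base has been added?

3.61

Initial n(HNO2) = 0.2033 x 0.02202 = 0.004477 mol.
n(NaOH) added = 0.2259 x 0.01278 = 0.002887 mol, converting that many moles of HNO2 to NO2-.
Remaining n(HNO2) = 0.001590 mol; n(NO2-) = 0.002887 mol.
By Henderson-Hasselbalch, pH = pKa + log([A^-]/[HA]) = 3.35 + log(0.002887/0.001590) = 3.35 + (+0.26) = 3.61.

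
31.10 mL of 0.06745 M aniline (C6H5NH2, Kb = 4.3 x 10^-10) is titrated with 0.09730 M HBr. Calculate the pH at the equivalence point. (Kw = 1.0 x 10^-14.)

3.02

n(C6H5NH2) = 0.06745 x 0.03110 = 0.002098 mol; V(HBr) at equivalence = 0.002098/0.09730 = 0.02156 L.
At equivalence the base is fully converted to C6H5NH3+; total volume = 0.05266 L, so [C6H5NH3+] = 0.002098/0.05266 = 0.03984 M.
Ka(C6H5NH3+) = Kw/Kb = 1.0e-14 / 4.3 x 10^-10 = 2.33e-5.
[H^+] = sqrt(Ka x [C6H5NH3+]) = sqrt(2.33e-5 x 0.03984) = 0.000962 M.
pH = -log(0.000962) = 3.02.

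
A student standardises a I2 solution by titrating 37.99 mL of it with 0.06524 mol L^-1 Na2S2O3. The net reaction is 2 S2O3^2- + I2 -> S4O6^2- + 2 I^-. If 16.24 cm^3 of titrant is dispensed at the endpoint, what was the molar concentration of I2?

0.0139 M

n(Na2S2O3) = 0.06524 x 0.01624 = 0.001059 mol.
From the balanced equation, 2 mol Na2S2O3 reacts with 1 mol I2, so n(I2) = 0.001059 x 1/2 = 0.0005297 mol.
[I2] = 0.0005297 / 0.03799 L = 0.0139 M.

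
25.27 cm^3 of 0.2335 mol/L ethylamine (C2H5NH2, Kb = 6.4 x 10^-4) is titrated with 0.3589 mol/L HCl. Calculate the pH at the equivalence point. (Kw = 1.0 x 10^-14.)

n(C2H5NH2) = 0.2335 x 0.02527 = 0.005901 mol; V(HCl) at equivalence = 0.005901/0.3589 = 0.01644 L.
At equivalence the base is fully converted to C2H5NH3+; total volume = 0.04171 L, so [C2H5NH3+] = 0.005901/0.04171 = 0.1415 M.
Ka(C2H5NH3+) = Kw/Kb = 1.0e-14 / 6.4 x 10^-4 = 1.56e-11.
[H^+] = sqrt(Ka x [C2H5NH3+]) = sqrt(1.56e-11 x 0.1415) = 1.49e-6 M.
pH = -log(1.49e-6) = 5.83.

5.83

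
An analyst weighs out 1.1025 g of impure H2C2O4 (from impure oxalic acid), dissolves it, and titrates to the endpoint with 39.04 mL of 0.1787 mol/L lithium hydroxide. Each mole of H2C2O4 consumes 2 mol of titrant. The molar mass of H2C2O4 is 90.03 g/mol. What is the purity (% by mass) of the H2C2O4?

n(LiOH) = 0.1787 x 0.03904 = 0.006976 mol.
n(H2C2O4) = 0.006976 / 2 = 0.003488 mol.
mass of H2C2O4 = 0.003488 x 90.03 = 0.3140 g.
% purity = 0.3140 / 1.1025 x 100 = 28.5%.

28.5%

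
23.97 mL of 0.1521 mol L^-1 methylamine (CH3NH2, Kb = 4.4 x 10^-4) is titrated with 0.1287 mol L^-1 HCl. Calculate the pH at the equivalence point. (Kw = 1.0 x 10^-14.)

5.90

n(CH3NH2) = 0.1521 x 0.02397 = 0.003646 mol; V(HCl) at equivalence = 0.003646/0.1287 = 0.02833 L.
At equivalence the base is fully converted to CH3NH3+; total volume = 0.05230 L, so [CH3NH3+] = 0.003646/0.05230 = 0.06971 M.
Ka(CH3NH3+) = Kw/Kb = 1.0e-14 / 4.4 x 10^-4 = 2.27e-11.
[H^+] = sqrt(Ka x [CH3NH3+]) = sqrt(2.27e-11 x 0.06971) = 1.26e-6 M.
pH = -log(1.26e-6) = 5.90.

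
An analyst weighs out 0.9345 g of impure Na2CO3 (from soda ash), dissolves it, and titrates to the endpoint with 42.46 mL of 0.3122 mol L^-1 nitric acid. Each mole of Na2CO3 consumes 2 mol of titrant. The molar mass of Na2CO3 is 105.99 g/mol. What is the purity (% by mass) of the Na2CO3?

n(HNO3) = 0.3122 x 0.04246 = 0.01326 mol.
n(Na2CO3) = 0.01326 / 2 = 0.006628 mol.
mass of Na2CO3 = 0.006628 x 105.99 = 0.7025 g.
% purity = 0.7025 / 0.9345 x 100 = 75.2%.

75.2%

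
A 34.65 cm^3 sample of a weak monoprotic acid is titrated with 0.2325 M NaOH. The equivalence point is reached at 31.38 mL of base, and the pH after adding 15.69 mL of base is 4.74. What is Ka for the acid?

1.8 x 10^-5

15.69 mL is half of the equivalence volume, so this is the half-equivalence point where [HA] = [A^-].
At half-equivalence pH = pKa, so pKa = 4.74.
Ka = 10^(-4.74) = 1.8 x 10^-5.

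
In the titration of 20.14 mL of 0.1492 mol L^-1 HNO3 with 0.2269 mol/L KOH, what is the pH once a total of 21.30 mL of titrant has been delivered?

12.64

n(acid) = 0.1492 x 0.02014 = 0.003005 mol; n(KOH) added = 0.2269 x 0.02130 = 0.004833 mol.
Base is in excess by 0.004833 - 0.003005 = 0.001828 mol in a total volume of 0.04144 L.
[OH^-] = 0.001828/0.04144 = 0.04411 M, so pOH = 1.36 and pH = 14.00 - 1.36 = 12.64.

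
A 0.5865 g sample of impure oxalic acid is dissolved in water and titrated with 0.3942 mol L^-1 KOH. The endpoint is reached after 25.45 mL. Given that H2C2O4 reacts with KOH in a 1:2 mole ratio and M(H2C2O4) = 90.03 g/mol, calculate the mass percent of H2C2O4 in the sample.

n(KOH) = 0.3942 x 0.02545 = 0.01003 mol.
n(H2C2O4) = 0.01003 / 2 = 0.005016 mol.
mass of H2C2O4 = 0.005016 x 90.03 = 0.4516 g.
% purity = 0.4516 / 0.5865 x 100 = 77.0%.

77.0%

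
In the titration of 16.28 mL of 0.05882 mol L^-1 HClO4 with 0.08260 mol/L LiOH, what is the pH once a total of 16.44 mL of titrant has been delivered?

12.09

n(acid) = 0.05882 x 0.01628 = 0.0009576 mol; n(LiOH) added = 0.08260 x 0.01644 = 0.001358 mol.
Base is in excess by 0.001358 - 0.0009576 = 0.0004004 mol in a total volume of 0.03272 L.
[OH^-] = 0.0004004/0.03272 = 0.01224 M, so pOH = 1.91 and pH = 14.00 - 1.91 = 12.09.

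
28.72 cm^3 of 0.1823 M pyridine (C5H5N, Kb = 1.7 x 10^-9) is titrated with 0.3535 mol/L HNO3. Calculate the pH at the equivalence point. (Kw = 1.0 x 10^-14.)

3.08

n(C5H5N) = 0.1823 x 0.02872 = 0.005236 mol; V(HNO3) at equivalence = 0.005236/0.3535 = 0.01481 L.
At equivalence the base is fully converted to C5H5NH+; total volume = 0.04353 L, so [C5H5NH+] = 0.005236/0.04353 = 0.1203 M.
Ka(C5H5NH+) = Kw/Kb = 1.0e-14 / 1.7 x 10^-9 = 5.88e-6.
[H^+] = sqrt(Ka x [C5H5NH+]) = sqrt(5.88e-6 x 0.1203) = 0.000841 M.
pH = -log(0.000841) = 3.08.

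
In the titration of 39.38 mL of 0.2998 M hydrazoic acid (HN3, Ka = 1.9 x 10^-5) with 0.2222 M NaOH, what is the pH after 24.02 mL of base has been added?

Initial n(HN3) = 0.2998 x 0.03938 = 0.01181 mol.
n(NaOH) added = 0.2222 x 0.02402 = 0.005337 mol, converting that many moles of HN3 to N3-.
Remaining n(HN3) = 0.006469 mol; n(N3-) = 0.005337 mol.
By Henderson-Hasselbalch, pH = pKa + log([A^-]/[HA]) = 4.72 + log(0.005337/0.006469) = 4.72 + (-0.08) = 4.64.

4.64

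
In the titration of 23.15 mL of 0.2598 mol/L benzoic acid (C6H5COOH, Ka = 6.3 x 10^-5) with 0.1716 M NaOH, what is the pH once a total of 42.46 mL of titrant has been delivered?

12.29

n(acid) = 0.2598 x 0.02315 = 0.006014 mol; n(NaOH) added = 0.1716 x 0.04246 = 0.007286 mol.
Base is in excess by 0.007286 - 0.006014 = 0.001272 mol in a total volume of 0.06561 L.
[OH^-] = 0.001272/0.06561 = 0.01938 M, so pOH = 1.71 and pH = 14.00 - 1.71 = 12.29.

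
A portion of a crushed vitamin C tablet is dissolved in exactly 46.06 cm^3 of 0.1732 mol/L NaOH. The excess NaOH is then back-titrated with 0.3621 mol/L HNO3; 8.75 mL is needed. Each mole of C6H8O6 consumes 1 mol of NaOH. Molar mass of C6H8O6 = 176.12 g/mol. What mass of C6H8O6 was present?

Total n(NaOH) added = 0.1732 x 0.04606 = 0.007978 mol.
n(HNO3) used = 0.3621 x 0.008750 = 0.003168 mol, which equals the excess n(NaOH).
So n(NaOH) consumed by the sample = 0.007978 - 0.003168 = 0.004809 mol.
n(C6H8O6) = 0.004809 / 1 = 0.004809 mol.
mass = 0.004809 mol x 176.12 g/mol = 0.847 g.

0.847 g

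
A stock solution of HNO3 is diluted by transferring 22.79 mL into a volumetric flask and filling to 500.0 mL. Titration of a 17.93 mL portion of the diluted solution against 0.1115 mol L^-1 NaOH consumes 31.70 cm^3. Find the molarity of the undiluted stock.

4.32 M

n(NaOH) = 0.1115 x 0.03170 = 0.003535 mol.
n(HNO3) in the aliquot = 0.003535 mol.
[diluted HNO3] = 0.003535 / 0.01793 = 0.1971 M.
Dilution factor = 500.0/22.79 = 21.94, so [stock] = 0.1971 x 21.94 = 4.32 M.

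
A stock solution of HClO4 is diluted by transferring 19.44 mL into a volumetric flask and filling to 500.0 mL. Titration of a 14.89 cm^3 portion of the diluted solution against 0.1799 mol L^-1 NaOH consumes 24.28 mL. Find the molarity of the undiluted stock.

7.54 M

n(NaOH) = 0.1799 x 0.02428 = 0.004368 mol.
n(HClO4) in the aliquot = 0.004368 mol.
[diluted HClO4] = 0.004368 / 0.01489 = 0.2933 M.
Dilution factor = 500.0/19.44 = 25.72, so [stock] = 0.2933 x 25.72 = 7.54 M.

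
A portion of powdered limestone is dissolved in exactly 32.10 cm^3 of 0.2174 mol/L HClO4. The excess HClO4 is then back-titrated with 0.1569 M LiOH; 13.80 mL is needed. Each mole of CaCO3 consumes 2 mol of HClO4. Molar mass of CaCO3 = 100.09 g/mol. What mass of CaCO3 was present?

0.241 g

Total n(HClO4) added = 0.2174 x 0.03210 = 0.006979 mol.
n(LiOH) used = 0.1569 x 0.01380 = 0.002165 mol, which equals the excess n(HClO4).
So n(HClO4) consumed by the sample = 0.006979 - 0.002165 = 0.004813 mol.
n(CaCO3) = 0.004813 / 2 = 0.002407 mol.
mass = 0.002407 mol x 100.09 g/mol = 0.241 g.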